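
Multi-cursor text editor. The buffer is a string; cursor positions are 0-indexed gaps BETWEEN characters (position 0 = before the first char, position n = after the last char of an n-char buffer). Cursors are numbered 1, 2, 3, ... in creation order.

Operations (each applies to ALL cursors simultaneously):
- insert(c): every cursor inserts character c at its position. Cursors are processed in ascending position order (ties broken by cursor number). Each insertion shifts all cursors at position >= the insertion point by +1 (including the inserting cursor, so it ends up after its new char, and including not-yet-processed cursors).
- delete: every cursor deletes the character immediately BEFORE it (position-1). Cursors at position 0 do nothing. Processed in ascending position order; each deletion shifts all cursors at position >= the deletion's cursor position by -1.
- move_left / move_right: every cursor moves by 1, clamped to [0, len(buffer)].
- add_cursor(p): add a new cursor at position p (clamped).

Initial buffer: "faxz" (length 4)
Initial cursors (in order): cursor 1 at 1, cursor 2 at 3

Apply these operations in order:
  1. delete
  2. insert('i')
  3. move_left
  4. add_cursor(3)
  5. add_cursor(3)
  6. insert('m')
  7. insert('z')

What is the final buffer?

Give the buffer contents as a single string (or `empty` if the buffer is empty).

After op 1 (delete): buffer="az" (len 2), cursors c1@0 c2@1, authorship ..
After op 2 (insert('i')): buffer="iaiz" (len 4), cursors c1@1 c2@3, authorship 1.2.
After op 3 (move_left): buffer="iaiz" (len 4), cursors c1@0 c2@2, authorship 1.2.
After op 4 (add_cursor(3)): buffer="iaiz" (len 4), cursors c1@0 c2@2 c3@3, authorship 1.2.
After op 5 (add_cursor(3)): buffer="iaiz" (len 4), cursors c1@0 c2@2 c3@3 c4@3, authorship 1.2.
After op 6 (insert('m')): buffer="miamimmz" (len 8), cursors c1@1 c2@4 c3@7 c4@7, authorship 11.2234.
After op 7 (insert('z')): buffer="mziamzimmzzz" (len 12), cursors c1@2 c2@6 c3@11 c4@11, authorship 111.2223434.

Answer: mziamzimmzzz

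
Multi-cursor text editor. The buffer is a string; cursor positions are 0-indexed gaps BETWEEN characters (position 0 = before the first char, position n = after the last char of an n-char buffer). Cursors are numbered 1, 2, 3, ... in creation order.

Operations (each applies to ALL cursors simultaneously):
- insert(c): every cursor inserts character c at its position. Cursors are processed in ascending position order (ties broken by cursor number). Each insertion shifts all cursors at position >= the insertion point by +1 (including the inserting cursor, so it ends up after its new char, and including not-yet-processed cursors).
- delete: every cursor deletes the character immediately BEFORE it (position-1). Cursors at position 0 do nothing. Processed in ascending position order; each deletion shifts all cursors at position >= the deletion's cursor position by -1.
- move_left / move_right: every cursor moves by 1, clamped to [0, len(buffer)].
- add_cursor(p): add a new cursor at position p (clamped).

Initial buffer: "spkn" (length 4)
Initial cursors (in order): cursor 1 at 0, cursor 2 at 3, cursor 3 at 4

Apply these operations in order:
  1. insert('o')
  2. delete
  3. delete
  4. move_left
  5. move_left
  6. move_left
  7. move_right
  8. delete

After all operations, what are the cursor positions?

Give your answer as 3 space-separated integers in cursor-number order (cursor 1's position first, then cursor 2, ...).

After op 1 (insert('o')): buffer="ospkono" (len 7), cursors c1@1 c2@5 c3@7, authorship 1...2.3
After op 2 (delete): buffer="spkn" (len 4), cursors c1@0 c2@3 c3@4, authorship ....
After op 3 (delete): buffer="sp" (len 2), cursors c1@0 c2@2 c3@2, authorship ..
After op 4 (move_left): buffer="sp" (len 2), cursors c1@0 c2@1 c3@1, authorship ..
After op 5 (move_left): buffer="sp" (len 2), cursors c1@0 c2@0 c3@0, authorship ..
After op 6 (move_left): buffer="sp" (len 2), cursors c1@0 c2@0 c3@0, authorship ..
After op 7 (move_right): buffer="sp" (len 2), cursors c1@1 c2@1 c3@1, authorship ..
After op 8 (delete): buffer="p" (len 1), cursors c1@0 c2@0 c3@0, authorship .

Answer: 0 0 0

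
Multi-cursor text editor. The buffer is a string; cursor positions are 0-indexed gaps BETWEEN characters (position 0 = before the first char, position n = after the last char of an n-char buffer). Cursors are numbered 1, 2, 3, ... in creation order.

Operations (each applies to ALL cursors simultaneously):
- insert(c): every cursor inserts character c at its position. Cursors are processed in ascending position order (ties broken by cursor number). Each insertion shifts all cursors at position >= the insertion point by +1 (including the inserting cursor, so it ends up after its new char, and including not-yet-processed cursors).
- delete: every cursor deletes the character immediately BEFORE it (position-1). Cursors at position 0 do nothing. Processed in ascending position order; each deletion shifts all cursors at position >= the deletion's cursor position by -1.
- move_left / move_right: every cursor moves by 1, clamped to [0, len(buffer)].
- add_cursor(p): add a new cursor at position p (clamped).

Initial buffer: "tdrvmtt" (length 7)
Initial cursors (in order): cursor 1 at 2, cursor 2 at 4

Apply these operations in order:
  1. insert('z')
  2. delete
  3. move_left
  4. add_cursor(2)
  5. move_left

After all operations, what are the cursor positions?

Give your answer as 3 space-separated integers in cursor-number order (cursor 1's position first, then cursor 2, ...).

Answer: 0 2 1

Derivation:
After op 1 (insert('z')): buffer="tdzrvzmtt" (len 9), cursors c1@3 c2@6, authorship ..1..2...
After op 2 (delete): buffer="tdrvmtt" (len 7), cursors c1@2 c2@4, authorship .......
After op 3 (move_left): buffer="tdrvmtt" (len 7), cursors c1@1 c2@3, authorship .......
After op 4 (add_cursor(2)): buffer="tdrvmtt" (len 7), cursors c1@1 c3@2 c2@3, authorship .......
After op 5 (move_left): buffer="tdrvmtt" (len 7), cursors c1@0 c3@1 c2@2, authorship .......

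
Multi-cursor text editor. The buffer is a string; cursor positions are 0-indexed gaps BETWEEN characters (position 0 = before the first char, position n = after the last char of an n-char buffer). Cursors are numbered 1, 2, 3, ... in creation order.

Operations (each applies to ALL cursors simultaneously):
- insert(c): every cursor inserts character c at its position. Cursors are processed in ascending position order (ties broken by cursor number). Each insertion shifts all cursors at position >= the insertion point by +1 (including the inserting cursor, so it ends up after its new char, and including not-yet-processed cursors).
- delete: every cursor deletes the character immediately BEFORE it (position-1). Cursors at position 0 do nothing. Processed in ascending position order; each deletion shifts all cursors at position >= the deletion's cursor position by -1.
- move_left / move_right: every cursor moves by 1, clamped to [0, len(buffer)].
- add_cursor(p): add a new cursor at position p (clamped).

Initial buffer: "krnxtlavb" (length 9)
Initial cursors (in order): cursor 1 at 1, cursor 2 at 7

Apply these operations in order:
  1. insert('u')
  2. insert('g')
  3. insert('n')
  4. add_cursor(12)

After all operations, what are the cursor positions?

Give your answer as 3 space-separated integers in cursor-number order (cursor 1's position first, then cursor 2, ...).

After op 1 (insert('u')): buffer="kurnxtlauvb" (len 11), cursors c1@2 c2@9, authorship .1......2..
After op 2 (insert('g')): buffer="kugrnxtlaugvb" (len 13), cursors c1@3 c2@11, authorship .11......22..
After op 3 (insert('n')): buffer="kugnrnxtlaugnvb" (len 15), cursors c1@4 c2@13, authorship .111......222..
After op 4 (add_cursor(12)): buffer="kugnrnxtlaugnvb" (len 15), cursors c1@4 c3@12 c2@13, authorship .111......222..

Answer: 4 13 12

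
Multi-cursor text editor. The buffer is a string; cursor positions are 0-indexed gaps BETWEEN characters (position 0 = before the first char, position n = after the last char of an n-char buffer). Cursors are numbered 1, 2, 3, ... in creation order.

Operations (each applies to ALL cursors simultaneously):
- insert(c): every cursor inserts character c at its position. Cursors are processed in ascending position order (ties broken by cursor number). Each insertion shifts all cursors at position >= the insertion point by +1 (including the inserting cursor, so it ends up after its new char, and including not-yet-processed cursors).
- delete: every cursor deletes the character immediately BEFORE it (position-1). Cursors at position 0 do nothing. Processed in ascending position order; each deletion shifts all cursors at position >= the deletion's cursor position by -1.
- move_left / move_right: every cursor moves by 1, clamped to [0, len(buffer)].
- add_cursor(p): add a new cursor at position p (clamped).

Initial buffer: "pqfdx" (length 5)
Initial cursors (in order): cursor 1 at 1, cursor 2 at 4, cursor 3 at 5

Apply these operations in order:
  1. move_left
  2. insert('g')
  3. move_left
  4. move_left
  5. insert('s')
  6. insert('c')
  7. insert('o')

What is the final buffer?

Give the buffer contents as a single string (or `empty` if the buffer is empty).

Answer: scogpqscofgscodgx

Derivation:
After op 1 (move_left): buffer="pqfdx" (len 5), cursors c1@0 c2@3 c3@4, authorship .....
After op 2 (insert('g')): buffer="gpqfgdgx" (len 8), cursors c1@1 c2@5 c3@7, authorship 1...2.3.
After op 3 (move_left): buffer="gpqfgdgx" (len 8), cursors c1@0 c2@4 c3@6, authorship 1...2.3.
After op 4 (move_left): buffer="gpqfgdgx" (len 8), cursors c1@0 c2@3 c3@5, authorship 1...2.3.
After op 5 (insert('s')): buffer="sgpqsfgsdgx" (len 11), cursors c1@1 c2@5 c3@8, authorship 11..2.23.3.
After op 6 (insert('c')): buffer="scgpqscfgscdgx" (len 14), cursors c1@2 c2@7 c3@11, authorship 111..22.233.3.
After op 7 (insert('o')): buffer="scogpqscofgscodgx" (len 17), cursors c1@3 c2@9 c3@14, authorship 1111..222.2333.3.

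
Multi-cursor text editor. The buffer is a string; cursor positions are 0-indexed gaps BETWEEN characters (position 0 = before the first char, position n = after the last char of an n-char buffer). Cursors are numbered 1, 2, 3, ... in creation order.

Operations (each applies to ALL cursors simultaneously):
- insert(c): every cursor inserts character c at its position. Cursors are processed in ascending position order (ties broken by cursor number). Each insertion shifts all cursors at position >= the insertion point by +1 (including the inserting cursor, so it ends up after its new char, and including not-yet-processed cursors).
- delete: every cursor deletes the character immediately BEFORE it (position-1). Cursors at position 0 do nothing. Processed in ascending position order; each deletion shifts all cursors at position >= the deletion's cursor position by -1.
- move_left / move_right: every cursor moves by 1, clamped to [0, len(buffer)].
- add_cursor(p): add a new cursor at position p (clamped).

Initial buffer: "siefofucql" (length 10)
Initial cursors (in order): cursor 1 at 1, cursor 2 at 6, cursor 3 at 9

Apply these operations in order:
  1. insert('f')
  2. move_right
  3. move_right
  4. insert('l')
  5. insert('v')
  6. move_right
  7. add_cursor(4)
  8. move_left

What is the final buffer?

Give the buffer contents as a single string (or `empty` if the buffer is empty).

Answer: sfielvfoffuclvqfllv

Derivation:
After op 1 (insert('f')): buffer="sfiefoffucqfl" (len 13), cursors c1@2 c2@8 c3@12, authorship .1.....2...3.
After op 2 (move_right): buffer="sfiefoffucqfl" (len 13), cursors c1@3 c2@9 c3@13, authorship .1.....2...3.
After op 3 (move_right): buffer="sfiefoffucqfl" (len 13), cursors c1@4 c2@10 c3@13, authorship .1.....2...3.
After op 4 (insert('l')): buffer="sfielfoffuclqfll" (len 16), cursors c1@5 c2@12 c3@16, authorship .1..1...2..2.3.3
After op 5 (insert('v')): buffer="sfielvfoffuclvqfllv" (len 19), cursors c1@6 c2@14 c3@19, authorship .1..11...2..22.3.33
After op 6 (move_right): buffer="sfielvfoffuclvqfllv" (len 19), cursors c1@7 c2@15 c3@19, authorship .1..11...2..22.3.33
After op 7 (add_cursor(4)): buffer="sfielvfoffuclvqfllv" (len 19), cursors c4@4 c1@7 c2@15 c3@19, authorship .1..11...2..22.3.33
After op 8 (move_left): buffer="sfielvfoffuclvqfllv" (len 19), cursors c4@3 c1@6 c2@14 c3@18, authorship .1..11...2..22.3.33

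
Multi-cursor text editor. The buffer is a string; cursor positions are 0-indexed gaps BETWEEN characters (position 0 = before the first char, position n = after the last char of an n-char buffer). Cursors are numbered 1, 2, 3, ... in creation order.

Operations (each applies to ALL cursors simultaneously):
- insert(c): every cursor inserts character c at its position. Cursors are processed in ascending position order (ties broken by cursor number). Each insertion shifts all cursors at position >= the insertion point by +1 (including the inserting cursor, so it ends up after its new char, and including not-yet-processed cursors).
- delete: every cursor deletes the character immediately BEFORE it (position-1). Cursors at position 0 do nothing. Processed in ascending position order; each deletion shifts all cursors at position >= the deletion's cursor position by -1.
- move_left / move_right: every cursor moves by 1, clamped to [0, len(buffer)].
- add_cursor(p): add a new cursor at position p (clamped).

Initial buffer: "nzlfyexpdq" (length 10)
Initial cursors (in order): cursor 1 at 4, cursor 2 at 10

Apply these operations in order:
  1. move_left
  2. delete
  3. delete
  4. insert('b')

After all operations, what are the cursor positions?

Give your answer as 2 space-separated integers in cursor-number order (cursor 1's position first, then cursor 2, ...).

After op 1 (move_left): buffer="nzlfyexpdq" (len 10), cursors c1@3 c2@9, authorship ..........
After op 2 (delete): buffer="nzfyexpq" (len 8), cursors c1@2 c2@7, authorship ........
After op 3 (delete): buffer="nfyexq" (len 6), cursors c1@1 c2@5, authorship ......
After op 4 (insert('b')): buffer="nbfyexbq" (len 8), cursors c1@2 c2@7, authorship .1....2.

Answer: 2 7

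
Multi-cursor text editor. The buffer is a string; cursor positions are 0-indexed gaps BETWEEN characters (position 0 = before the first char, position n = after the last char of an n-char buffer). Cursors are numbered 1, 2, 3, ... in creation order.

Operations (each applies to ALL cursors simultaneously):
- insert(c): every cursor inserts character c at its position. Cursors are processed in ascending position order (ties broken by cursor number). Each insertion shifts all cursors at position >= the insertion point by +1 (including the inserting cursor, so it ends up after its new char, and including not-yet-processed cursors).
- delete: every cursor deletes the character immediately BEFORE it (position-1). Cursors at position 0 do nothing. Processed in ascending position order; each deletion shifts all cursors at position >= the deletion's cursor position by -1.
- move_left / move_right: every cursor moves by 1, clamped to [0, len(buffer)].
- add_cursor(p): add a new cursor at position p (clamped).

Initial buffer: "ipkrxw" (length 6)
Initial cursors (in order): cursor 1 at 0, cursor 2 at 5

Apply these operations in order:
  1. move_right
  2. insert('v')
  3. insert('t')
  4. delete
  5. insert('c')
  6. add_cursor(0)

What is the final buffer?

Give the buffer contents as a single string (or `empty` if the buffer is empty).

After op 1 (move_right): buffer="ipkrxw" (len 6), cursors c1@1 c2@6, authorship ......
After op 2 (insert('v')): buffer="ivpkrxwv" (len 8), cursors c1@2 c2@8, authorship .1.....2
After op 3 (insert('t')): buffer="ivtpkrxwvt" (len 10), cursors c1@3 c2@10, authorship .11.....22
After op 4 (delete): buffer="ivpkrxwv" (len 8), cursors c1@2 c2@8, authorship .1.....2
After op 5 (insert('c')): buffer="ivcpkrxwvc" (len 10), cursors c1@3 c2@10, authorship .11.....22
After op 6 (add_cursor(0)): buffer="ivcpkrxwvc" (len 10), cursors c3@0 c1@3 c2@10, authorship .11.....22

Answer: ivcpkrxwvc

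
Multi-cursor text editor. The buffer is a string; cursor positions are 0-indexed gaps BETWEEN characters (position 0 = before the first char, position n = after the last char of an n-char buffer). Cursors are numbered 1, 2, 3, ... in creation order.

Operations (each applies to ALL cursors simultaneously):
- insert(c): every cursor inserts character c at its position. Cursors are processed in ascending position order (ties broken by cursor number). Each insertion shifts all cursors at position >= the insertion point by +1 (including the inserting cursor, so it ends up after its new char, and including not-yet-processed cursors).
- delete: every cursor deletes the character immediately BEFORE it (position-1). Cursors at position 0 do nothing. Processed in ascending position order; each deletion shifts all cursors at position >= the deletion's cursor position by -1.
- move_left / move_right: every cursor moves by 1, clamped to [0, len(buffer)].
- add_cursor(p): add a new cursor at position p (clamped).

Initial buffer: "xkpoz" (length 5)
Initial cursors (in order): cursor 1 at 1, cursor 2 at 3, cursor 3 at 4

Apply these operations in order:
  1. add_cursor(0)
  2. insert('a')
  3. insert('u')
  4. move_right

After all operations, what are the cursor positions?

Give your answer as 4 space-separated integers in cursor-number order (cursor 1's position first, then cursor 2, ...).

Answer: 6 10 13 3

Derivation:
After op 1 (add_cursor(0)): buffer="xkpoz" (len 5), cursors c4@0 c1@1 c2@3 c3@4, authorship .....
After op 2 (insert('a')): buffer="axakpaoaz" (len 9), cursors c4@1 c1@3 c2@6 c3@8, authorship 4.1..2.3.
After op 3 (insert('u')): buffer="auxaukpauoauz" (len 13), cursors c4@2 c1@5 c2@9 c3@12, authorship 44.11..22.33.
After op 4 (move_right): buffer="auxaukpauoauz" (len 13), cursors c4@3 c1@6 c2@10 c3@13, authorship 44.11..22.33.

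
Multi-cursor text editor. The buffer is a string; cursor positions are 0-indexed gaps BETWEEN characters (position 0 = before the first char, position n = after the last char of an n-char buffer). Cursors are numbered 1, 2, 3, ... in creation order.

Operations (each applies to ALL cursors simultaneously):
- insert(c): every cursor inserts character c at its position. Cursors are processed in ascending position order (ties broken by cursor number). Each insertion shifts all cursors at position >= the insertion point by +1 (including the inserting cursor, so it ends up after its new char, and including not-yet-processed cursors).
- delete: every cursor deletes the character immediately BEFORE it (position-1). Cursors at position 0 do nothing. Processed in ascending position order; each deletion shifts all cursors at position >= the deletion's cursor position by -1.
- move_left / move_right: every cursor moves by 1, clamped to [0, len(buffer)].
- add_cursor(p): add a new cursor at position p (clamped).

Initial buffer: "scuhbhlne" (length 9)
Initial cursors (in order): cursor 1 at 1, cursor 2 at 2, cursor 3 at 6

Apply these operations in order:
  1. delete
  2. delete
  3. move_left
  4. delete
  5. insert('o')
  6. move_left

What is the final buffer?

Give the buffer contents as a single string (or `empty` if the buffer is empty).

Answer: ooohlne

Derivation:
After op 1 (delete): buffer="uhblne" (len 6), cursors c1@0 c2@0 c3@3, authorship ......
After op 2 (delete): buffer="uhlne" (len 5), cursors c1@0 c2@0 c3@2, authorship .....
After op 3 (move_left): buffer="uhlne" (len 5), cursors c1@0 c2@0 c3@1, authorship .....
After op 4 (delete): buffer="hlne" (len 4), cursors c1@0 c2@0 c3@0, authorship ....
After op 5 (insert('o')): buffer="ooohlne" (len 7), cursors c1@3 c2@3 c3@3, authorship 123....
After op 6 (move_left): buffer="ooohlne" (len 7), cursors c1@2 c2@2 c3@2, authorship 123....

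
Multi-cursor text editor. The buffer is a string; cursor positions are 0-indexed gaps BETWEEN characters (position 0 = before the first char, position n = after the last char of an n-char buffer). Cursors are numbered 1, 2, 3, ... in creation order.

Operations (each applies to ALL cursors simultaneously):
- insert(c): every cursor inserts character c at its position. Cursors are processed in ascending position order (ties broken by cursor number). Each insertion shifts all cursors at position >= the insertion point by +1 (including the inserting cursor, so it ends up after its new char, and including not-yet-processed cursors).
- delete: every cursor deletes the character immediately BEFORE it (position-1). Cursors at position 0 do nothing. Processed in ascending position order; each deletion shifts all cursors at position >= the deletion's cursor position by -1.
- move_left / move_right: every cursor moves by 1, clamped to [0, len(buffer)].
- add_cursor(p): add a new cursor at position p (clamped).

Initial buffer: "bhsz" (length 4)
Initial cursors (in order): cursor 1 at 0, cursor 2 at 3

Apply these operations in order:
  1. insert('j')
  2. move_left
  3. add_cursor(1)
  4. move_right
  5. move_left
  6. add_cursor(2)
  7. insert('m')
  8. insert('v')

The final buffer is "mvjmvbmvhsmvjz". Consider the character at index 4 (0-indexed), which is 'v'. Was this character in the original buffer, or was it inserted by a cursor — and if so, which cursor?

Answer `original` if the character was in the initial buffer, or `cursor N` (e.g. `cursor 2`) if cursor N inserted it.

After op 1 (insert('j')): buffer="jbhsjz" (len 6), cursors c1@1 c2@5, authorship 1...2.
After op 2 (move_left): buffer="jbhsjz" (len 6), cursors c1@0 c2@4, authorship 1...2.
After op 3 (add_cursor(1)): buffer="jbhsjz" (len 6), cursors c1@0 c3@1 c2@4, authorship 1...2.
After op 4 (move_right): buffer="jbhsjz" (len 6), cursors c1@1 c3@2 c2@5, authorship 1...2.
After op 5 (move_left): buffer="jbhsjz" (len 6), cursors c1@0 c3@1 c2@4, authorship 1...2.
After op 6 (add_cursor(2)): buffer="jbhsjz" (len 6), cursors c1@0 c3@1 c4@2 c2@4, authorship 1...2.
After op 7 (insert('m')): buffer="mjmbmhsmjz" (len 10), cursors c1@1 c3@3 c4@5 c2@8, authorship 113.4..22.
After op 8 (insert('v')): buffer="mvjmvbmvhsmvjz" (len 14), cursors c1@2 c3@5 c4@8 c2@12, authorship 11133.44..222.
Authorship (.=original, N=cursor N): 1 1 1 3 3 . 4 4 . . 2 2 2 .
Index 4: author = 3

Answer: cursor 3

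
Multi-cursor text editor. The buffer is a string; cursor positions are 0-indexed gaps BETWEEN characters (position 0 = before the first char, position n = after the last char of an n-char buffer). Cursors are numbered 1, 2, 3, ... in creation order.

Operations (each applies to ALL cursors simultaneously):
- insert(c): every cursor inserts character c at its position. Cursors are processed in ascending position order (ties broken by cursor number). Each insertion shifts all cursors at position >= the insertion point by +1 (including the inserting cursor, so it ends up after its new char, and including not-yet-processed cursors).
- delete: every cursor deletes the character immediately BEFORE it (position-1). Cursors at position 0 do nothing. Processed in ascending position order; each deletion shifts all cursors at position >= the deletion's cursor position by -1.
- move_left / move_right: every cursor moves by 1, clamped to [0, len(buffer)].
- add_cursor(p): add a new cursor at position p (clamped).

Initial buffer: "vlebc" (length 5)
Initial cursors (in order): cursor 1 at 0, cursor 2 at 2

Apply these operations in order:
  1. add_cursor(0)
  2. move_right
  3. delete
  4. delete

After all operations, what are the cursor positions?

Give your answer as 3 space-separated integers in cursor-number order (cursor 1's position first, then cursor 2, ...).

Answer: 0 0 0

Derivation:
After op 1 (add_cursor(0)): buffer="vlebc" (len 5), cursors c1@0 c3@0 c2@2, authorship .....
After op 2 (move_right): buffer="vlebc" (len 5), cursors c1@1 c3@1 c2@3, authorship .....
After op 3 (delete): buffer="lbc" (len 3), cursors c1@0 c3@0 c2@1, authorship ...
After op 4 (delete): buffer="bc" (len 2), cursors c1@0 c2@0 c3@0, authorship ..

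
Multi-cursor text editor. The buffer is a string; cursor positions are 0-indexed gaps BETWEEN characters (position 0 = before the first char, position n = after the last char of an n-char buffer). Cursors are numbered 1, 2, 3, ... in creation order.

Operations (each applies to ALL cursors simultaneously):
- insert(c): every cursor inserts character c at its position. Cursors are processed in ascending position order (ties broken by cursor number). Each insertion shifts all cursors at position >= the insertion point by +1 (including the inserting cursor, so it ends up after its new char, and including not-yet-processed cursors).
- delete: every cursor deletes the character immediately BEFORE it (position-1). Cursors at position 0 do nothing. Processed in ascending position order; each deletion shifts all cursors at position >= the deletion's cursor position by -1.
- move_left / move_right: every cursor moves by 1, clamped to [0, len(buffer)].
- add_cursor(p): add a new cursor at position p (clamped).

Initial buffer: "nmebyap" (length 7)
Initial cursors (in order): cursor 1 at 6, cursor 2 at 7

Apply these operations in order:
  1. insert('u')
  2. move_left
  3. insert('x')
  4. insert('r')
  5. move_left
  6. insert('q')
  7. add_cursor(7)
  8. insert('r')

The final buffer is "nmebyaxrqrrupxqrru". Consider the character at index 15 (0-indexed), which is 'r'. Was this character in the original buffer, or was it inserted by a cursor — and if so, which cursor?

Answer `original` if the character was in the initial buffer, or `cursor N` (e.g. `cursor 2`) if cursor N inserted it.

Answer: cursor 2

Derivation:
After op 1 (insert('u')): buffer="nmebyaupu" (len 9), cursors c1@7 c2@9, authorship ......1.2
After op 2 (move_left): buffer="nmebyaupu" (len 9), cursors c1@6 c2@8, authorship ......1.2
After op 3 (insert('x')): buffer="nmebyaxupxu" (len 11), cursors c1@7 c2@10, authorship ......11.22
After op 4 (insert('r')): buffer="nmebyaxrupxru" (len 13), cursors c1@8 c2@12, authorship ......111.222
After op 5 (move_left): buffer="nmebyaxrupxru" (len 13), cursors c1@7 c2@11, authorship ......111.222
After op 6 (insert('q')): buffer="nmebyaxqrupxqru" (len 15), cursors c1@8 c2@13, authorship ......1111.2222
After op 7 (add_cursor(7)): buffer="nmebyaxqrupxqru" (len 15), cursors c3@7 c1@8 c2@13, authorship ......1111.2222
After op 8 (insert('r')): buffer="nmebyaxrqrrupxqrru" (len 18), cursors c3@8 c1@10 c2@16, authorship ......131111.22222
Authorship (.=original, N=cursor N): . . . . . . 1 3 1 1 1 1 . 2 2 2 2 2
Index 15: author = 2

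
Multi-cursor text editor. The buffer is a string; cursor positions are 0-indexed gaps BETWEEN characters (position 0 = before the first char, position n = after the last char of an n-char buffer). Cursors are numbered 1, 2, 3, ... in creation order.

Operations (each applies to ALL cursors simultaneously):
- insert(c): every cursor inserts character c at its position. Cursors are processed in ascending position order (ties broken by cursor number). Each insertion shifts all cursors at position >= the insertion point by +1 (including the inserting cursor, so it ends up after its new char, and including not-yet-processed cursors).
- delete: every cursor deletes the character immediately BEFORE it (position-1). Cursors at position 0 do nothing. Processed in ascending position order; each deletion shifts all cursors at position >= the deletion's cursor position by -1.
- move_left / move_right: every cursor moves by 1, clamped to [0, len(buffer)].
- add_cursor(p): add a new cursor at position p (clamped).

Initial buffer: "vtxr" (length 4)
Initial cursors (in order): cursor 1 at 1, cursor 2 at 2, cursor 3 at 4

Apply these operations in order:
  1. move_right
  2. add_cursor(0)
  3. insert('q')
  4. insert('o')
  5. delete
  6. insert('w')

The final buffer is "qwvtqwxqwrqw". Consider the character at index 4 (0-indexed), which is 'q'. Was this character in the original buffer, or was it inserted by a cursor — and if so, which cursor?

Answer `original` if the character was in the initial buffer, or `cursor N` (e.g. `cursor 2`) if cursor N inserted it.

Answer: cursor 1

Derivation:
After op 1 (move_right): buffer="vtxr" (len 4), cursors c1@2 c2@3 c3@4, authorship ....
After op 2 (add_cursor(0)): buffer="vtxr" (len 4), cursors c4@0 c1@2 c2@3 c3@4, authorship ....
After op 3 (insert('q')): buffer="qvtqxqrq" (len 8), cursors c4@1 c1@4 c2@6 c3@8, authorship 4..1.2.3
After op 4 (insert('o')): buffer="qovtqoxqorqo" (len 12), cursors c4@2 c1@6 c2@9 c3@12, authorship 44..11.22.33
After op 5 (delete): buffer="qvtqxqrq" (len 8), cursors c4@1 c1@4 c2@6 c3@8, authorship 4..1.2.3
After op 6 (insert('w')): buffer="qwvtqwxqwrqw" (len 12), cursors c4@2 c1@6 c2@9 c3@12, authorship 44..11.22.33
Authorship (.=original, N=cursor N): 4 4 . . 1 1 . 2 2 . 3 3
Index 4: author = 1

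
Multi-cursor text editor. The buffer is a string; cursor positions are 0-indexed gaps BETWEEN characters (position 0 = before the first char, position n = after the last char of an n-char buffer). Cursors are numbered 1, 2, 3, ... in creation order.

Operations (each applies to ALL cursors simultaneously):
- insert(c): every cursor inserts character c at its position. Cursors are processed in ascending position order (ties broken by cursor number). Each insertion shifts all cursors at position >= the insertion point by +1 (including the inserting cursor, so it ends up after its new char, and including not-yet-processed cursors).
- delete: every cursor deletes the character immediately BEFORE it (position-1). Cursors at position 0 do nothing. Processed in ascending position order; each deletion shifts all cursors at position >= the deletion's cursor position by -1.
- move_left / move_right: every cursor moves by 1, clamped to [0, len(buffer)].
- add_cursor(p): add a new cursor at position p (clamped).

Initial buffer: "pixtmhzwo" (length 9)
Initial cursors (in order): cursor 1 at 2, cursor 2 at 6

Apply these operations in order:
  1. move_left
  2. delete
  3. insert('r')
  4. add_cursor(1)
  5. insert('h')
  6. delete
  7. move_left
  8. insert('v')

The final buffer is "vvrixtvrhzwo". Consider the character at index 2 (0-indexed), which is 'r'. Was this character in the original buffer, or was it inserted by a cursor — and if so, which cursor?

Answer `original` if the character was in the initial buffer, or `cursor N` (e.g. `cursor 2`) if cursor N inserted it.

After op 1 (move_left): buffer="pixtmhzwo" (len 9), cursors c1@1 c2@5, authorship .........
After op 2 (delete): buffer="ixthzwo" (len 7), cursors c1@0 c2@3, authorship .......
After op 3 (insert('r')): buffer="rixtrhzwo" (len 9), cursors c1@1 c2@5, authorship 1...2....
After op 4 (add_cursor(1)): buffer="rixtrhzwo" (len 9), cursors c1@1 c3@1 c2@5, authorship 1...2....
After op 5 (insert('h')): buffer="rhhixtrhhzwo" (len 12), cursors c1@3 c3@3 c2@8, authorship 113...22....
After op 6 (delete): buffer="rixtrhzwo" (len 9), cursors c1@1 c3@1 c2@5, authorship 1...2....
After op 7 (move_left): buffer="rixtrhzwo" (len 9), cursors c1@0 c3@0 c2@4, authorship 1...2....
After op 8 (insert('v')): buffer="vvrixtvrhzwo" (len 12), cursors c1@2 c3@2 c2@7, authorship 131...22....
Authorship (.=original, N=cursor N): 1 3 1 . . . 2 2 . . . .
Index 2: author = 1

Answer: cursor 1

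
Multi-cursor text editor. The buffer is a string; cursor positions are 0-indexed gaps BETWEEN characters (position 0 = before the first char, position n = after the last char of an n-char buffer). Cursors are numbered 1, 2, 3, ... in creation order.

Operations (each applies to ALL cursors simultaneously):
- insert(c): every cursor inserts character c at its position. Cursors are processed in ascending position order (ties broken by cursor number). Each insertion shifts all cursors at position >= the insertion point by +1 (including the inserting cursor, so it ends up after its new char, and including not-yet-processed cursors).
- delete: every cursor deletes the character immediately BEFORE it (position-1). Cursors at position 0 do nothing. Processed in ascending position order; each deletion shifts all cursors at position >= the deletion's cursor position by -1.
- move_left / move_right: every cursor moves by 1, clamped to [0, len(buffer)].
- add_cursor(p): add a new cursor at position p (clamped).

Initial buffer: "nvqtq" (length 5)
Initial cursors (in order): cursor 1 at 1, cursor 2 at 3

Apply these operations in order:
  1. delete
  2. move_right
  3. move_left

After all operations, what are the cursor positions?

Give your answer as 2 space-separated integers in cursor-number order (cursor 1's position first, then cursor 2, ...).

Answer: 0 1

Derivation:
After op 1 (delete): buffer="vtq" (len 3), cursors c1@0 c2@1, authorship ...
After op 2 (move_right): buffer="vtq" (len 3), cursors c1@1 c2@2, authorship ...
After op 3 (move_left): buffer="vtq" (len 3), cursors c1@0 c2@1, authorship ...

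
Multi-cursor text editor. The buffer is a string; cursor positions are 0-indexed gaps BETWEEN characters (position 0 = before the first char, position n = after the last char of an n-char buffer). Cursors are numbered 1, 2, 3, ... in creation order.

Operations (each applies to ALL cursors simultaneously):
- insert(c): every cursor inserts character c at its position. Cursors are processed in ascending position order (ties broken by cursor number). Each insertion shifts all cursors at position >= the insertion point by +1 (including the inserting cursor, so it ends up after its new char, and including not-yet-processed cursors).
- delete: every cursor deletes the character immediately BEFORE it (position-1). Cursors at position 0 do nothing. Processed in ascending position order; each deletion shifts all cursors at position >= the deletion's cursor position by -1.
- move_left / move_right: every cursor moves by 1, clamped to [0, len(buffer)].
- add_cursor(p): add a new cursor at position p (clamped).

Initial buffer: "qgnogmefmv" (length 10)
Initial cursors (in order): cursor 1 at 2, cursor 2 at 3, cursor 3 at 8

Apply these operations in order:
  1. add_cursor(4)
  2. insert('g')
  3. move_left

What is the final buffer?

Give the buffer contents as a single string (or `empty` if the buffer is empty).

After op 1 (add_cursor(4)): buffer="qgnogmefmv" (len 10), cursors c1@2 c2@3 c4@4 c3@8, authorship ..........
After op 2 (insert('g')): buffer="qggngoggmefgmv" (len 14), cursors c1@3 c2@5 c4@7 c3@12, authorship ..1.2.4....3..
After op 3 (move_left): buffer="qggngoggmefgmv" (len 14), cursors c1@2 c2@4 c4@6 c3@11, authorship ..1.2.4....3..

Answer: qggngoggmefgmv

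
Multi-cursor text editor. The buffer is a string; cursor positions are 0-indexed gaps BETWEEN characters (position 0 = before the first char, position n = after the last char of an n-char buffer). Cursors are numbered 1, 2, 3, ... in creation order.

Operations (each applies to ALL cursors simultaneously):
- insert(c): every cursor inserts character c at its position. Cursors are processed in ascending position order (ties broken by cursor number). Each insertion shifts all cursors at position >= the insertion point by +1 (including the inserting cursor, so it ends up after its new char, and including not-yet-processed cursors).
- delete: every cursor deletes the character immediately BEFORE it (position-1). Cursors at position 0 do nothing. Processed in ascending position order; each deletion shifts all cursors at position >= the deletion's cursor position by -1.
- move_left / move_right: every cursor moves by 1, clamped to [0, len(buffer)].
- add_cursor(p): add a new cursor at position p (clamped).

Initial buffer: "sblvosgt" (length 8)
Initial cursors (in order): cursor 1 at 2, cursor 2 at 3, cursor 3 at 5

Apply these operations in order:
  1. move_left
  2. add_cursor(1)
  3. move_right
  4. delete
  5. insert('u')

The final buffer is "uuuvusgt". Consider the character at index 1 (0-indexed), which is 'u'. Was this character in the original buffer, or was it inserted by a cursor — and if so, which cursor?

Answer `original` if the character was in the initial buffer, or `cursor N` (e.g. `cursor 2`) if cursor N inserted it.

After op 1 (move_left): buffer="sblvosgt" (len 8), cursors c1@1 c2@2 c3@4, authorship ........
After op 2 (add_cursor(1)): buffer="sblvosgt" (len 8), cursors c1@1 c4@1 c2@2 c3@4, authorship ........
After op 3 (move_right): buffer="sblvosgt" (len 8), cursors c1@2 c4@2 c2@3 c3@5, authorship ........
After op 4 (delete): buffer="vsgt" (len 4), cursors c1@0 c2@0 c4@0 c3@1, authorship ....
After op 5 (insert('u')): buffer="uuuvusgt" (len 8), cursors c1@3 c2@3 c4@3 c3@5, authorship 124.3...
Authorship (.=original, N=cursor N): 1 2 4 . 3 . . .
Index 1: author = 2

Answer: cursor 2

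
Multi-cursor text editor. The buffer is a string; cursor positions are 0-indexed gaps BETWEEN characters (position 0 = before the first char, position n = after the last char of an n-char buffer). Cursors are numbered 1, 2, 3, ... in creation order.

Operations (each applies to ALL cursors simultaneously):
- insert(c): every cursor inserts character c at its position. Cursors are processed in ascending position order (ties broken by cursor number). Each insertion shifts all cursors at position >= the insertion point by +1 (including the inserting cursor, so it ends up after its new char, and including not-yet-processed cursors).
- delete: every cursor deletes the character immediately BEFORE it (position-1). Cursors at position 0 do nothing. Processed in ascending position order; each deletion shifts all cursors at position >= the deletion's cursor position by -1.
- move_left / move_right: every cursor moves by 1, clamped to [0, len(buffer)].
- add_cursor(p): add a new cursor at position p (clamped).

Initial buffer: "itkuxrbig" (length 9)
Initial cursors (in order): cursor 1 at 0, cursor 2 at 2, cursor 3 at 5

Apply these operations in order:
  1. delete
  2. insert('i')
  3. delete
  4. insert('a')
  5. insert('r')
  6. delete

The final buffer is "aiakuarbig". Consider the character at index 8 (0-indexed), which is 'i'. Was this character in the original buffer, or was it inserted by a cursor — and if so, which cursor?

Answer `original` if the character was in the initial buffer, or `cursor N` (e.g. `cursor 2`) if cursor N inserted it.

After op 1 (delete): buffer="ikurbig" (len 7), cursors c1@0 c2@1 c3@3, authorship .......
After op 2 (insert('i')): buffer="iiikuirbig" (len 10), cursors c1@1 c2@3 c3@6, authorship 1.2..3....
After op 3 (delete): buffer="ikurbig" (len 7), cursors c1@0 c2@1 c3@3, authorship .......
After op 4 (insert('a')): buffer="aiakuarbig" (len 10), cursors c1@1 c2@3 c3@6, authorship 1.2..3....
After op 5 (insert('r')): buffer="ariarkuarrbig" (len 13), cursors c1@2 c2@5 c3@9, authorship 11.22..33....
After op 6 (delete): buffer="aiakuarbig" (len 10), cursors c1@1 c2@3 c3@6, authorship 1.2..3....
Authorship (.=original, N=cursor N): 1 . 2 . . 3 . . . .
Index 8: author = original

Answer: original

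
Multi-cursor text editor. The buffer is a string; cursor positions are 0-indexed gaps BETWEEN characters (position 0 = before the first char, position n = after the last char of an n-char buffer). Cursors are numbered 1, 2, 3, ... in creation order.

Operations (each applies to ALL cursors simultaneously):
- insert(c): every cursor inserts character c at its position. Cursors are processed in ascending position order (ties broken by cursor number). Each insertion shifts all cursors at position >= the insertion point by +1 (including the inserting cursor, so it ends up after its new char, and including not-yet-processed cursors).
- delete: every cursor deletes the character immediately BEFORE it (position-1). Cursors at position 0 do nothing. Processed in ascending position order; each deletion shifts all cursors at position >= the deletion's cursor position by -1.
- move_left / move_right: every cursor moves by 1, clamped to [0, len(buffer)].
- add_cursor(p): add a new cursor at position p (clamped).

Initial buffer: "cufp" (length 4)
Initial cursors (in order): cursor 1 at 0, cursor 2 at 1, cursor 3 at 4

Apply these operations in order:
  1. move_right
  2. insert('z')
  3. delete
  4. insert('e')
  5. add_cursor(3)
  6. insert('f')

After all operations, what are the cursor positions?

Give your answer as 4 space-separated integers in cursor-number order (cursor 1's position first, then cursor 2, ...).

After op 1 (move_right): buffer="cufp" (len 4), cursors c1@1 c2@2 c3@4, authorship ....
After op 2 (insert('z')): buffer="czuzfpz" (len 7), cursors c1@2 c2@4 c3@7, authorship .1.2..3
After op 3 (delete): buffer="cufp" (len 4), cursors c1@1 c2@2 c3@4, authorship ....
After op 4 (insert('e')): buffer="ceuefpe" (len 7), cursors c1@2 c2@4 c3@7, authorship .1.2..3
After op 5 (add_cursor(3)): buffer="ceuefpe" (len 7), cursors c1@2 c4@3 c2@4 c3@7, authorship .1.2..3
After op 6 (insert('f')): buffer="cefufeffpef" (len 11), cursors c1@3 c4@5 c2@7 c3@11, authorship .11.422..33

Answer: 3 7 11 5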